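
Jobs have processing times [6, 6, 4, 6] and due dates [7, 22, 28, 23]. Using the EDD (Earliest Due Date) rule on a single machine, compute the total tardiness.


Sort by due date (EDD order): [(6, 7), (6, 22), (6, 23), (4, 28)]
Compute completion times and tardiness:
  Job 1: p=6, d=7, C=6, tardiness=max(0,6-7)=0
  Job 2: p=6, d=22, C=12, tardiness=max(0,12-22)=0
  Job 3: p=6, d=23, C=18, tardiness=max(0,18-23)=0
  Job 4: p=4, d=28, C=22, tardiness=max(0,22-28)=0
Total tardiness = 0

0


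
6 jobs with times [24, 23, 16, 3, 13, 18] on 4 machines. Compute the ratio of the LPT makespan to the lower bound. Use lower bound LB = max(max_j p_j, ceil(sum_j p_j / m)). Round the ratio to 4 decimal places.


LPT order: [24, 23, 18, 16, 13, 3]
Machine loads after assignment: [24, 23, 21, 29]
LPT makespan = 29
Lower bound = max(max_job, ceil(total/4)) = max(24, 25) = 25
Ratio = 29 / 25 = 1.16

1.16


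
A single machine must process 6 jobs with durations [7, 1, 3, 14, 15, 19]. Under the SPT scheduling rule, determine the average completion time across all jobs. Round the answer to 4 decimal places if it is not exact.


Sort jobs by processing time (SPT order): [1, 3, 7, 14, 15, 19]
Compute completion times sequentially:
  Job 1: processing = 1, completes at 1
  Job 2: processing = 3, completes at 4
  Job 3: processing = 7, completes at 11
  Job 4: processing = 14, completes at 25
  Job 5: processing = 15, completes at 40
  Job 6: processing = 19, completes at 59
Sum of completion times = 140
Average completion time = 140/6 = 23.3333

23.3333


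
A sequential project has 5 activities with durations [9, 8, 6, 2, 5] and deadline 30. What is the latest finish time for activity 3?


LF(activity 3) = deadline - sum of successor durations
Successors: activities 4 through 5 with durations [2, 5]
Sum of successor durations = 7
LF = 30 - 7 = 23

23


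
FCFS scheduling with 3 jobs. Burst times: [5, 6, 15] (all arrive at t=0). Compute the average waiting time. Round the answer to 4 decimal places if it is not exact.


FCFS order (as given): [5, 6, 15]
Waiting times:
  Job 1: wait = 0
  Job 2: wait = 5
  Job 3: wait = 11
Sum of waiting times = 16
Average waiting time = 16/3 = 5.3333

5.3333


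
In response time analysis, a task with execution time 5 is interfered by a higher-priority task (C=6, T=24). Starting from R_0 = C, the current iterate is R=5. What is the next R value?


R_next = C + ceil(R_prev / T_hp) * C_hp
ceil(5 / 24) = ceil(0.2083) = 1
Interference = 1 * 6 = 6
R_next = 5 + 6 = 11

11


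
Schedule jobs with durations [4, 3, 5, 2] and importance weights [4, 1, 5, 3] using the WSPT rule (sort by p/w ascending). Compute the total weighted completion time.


Compute p/w ratios and sort ascending (WSPT): [(2, 3), (4, 4), (5, 5), (3, 1)]
Compute weighted completion times:
  Job (p=2,w=3): C=2, w*C=3*2=6
  Job (p=4,w=4): C=6, w*C=4*6=24
  Job (p=5,w=5): C=11, w*C=5*11=55
  Job (p=3,w=1): C=14, w*C=1*14=14
Total weighted completion time = 99

99


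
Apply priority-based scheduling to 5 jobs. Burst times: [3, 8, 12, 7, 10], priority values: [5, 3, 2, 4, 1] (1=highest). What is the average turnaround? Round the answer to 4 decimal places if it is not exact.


Sort by priority (ascending = highest first):
Order: [(1, 10), (2, 12), (3, 8), (4, 7), (5, 3)]
Completion times:
  Priority 1, burst=10, C=10
  Priority 2, burst=12, C=22
  Priority 3, burst=8, C=30
  Priority 4, burst=7, C=37
  Priority 5, burst=3, C=40
Average turnaround = 139/5 = 27.8

27.8


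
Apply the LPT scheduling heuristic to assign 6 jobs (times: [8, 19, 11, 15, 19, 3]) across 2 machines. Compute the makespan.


Sort jobs in decreasing order (LPT): [19, 19, 15, 11, 8, 3]
Assign each job to the least loaded machine:
  Machine 1: jobs [19, 15, 3], load = 37
  Machine 2: jobs [19, 11, 8], load = 38
Makespan = max load = 38

38


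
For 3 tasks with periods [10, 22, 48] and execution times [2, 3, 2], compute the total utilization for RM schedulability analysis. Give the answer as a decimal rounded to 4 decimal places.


Compute individual utilizations (exact fractions):
  Task 1: C/T = 2/10 = 1/5 (approx. 0.2)
  Task 2: C/T = 3/22 (approx. 0.1364)
  Task 3: C/T = 2/48 = 1/24 (approx. 0.0417)
Total utilization U = 1/5 + 3/22 + 1/24 = 499/1320
Rounded to 4 decimal places: U = 0.3780
RM (Liu & Layland) bound for 3 tasks = 0.779763; compare with U = 499/1320 (approx. 0.378030)
U <= bound, so schedulable by RM sufficient condition.

0.3780


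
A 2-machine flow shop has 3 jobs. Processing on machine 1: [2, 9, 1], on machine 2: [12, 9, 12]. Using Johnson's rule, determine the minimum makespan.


Apply Johnson's rule:
  Group 1 (a <= b): [(3, 1, 12), (1, 2, 12), (2, 9, 9)]
  Group 2 (a > b): []
Optimal job order: [3, 1, 2]
Schedule:
  Job 3: M1 done at 1, M2 done at 13
  Job 1: M1 done at 3, M2 done at 25
  Job 2: M1 done at 12, M2 done at 34
Makespan = 34

34


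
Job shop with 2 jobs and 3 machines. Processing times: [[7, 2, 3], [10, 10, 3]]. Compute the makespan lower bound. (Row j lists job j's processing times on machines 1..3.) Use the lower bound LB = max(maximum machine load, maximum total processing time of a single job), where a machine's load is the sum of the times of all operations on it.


Machine loads:
  Machine 1: 7 + 10 = 17
  Machine 2: 2 + 10 = 12
  Machine 3: 3 + 3 = 6
Max machine load = 17
Job totals:
  Job 1: 12
  Job 2: 23
Max job total = 23
Lower bound = max(17, 23) = 23

23


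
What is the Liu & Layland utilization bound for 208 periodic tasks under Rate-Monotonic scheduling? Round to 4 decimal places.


Compute 2^(1/208) = 1.0033379971
Subtract 1: 1.0033379971 - 1 = 0.0033379971
Multiply by n: 208 * 0.0033379971 = 0.6943033968
Round to 4 dp: 0.6943

0.6943


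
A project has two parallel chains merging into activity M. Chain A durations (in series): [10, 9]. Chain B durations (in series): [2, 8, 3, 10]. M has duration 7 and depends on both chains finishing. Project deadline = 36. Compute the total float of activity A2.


Forward pass: ES(A2) = sum of predecessors on chain A = 10
EF = ES + duration = 10 + 9 = 19
Backward pass: LF(M) = deadline = 36; LS(M) = 36 - 7 = 29
LF(A2) = LS(M) - sum(successors on chain A) = 29 - 0 = 29
LS = LF - duration = 29 - 9 = 20
Total float = LS - ES = 20 - 10 = 10

10


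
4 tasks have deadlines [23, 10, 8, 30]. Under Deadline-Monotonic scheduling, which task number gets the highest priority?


Sort tasks by relative deadline (ascending):
  Task 3: deadline = 8
  Task 2: deadline = 10
  Task 1: deadline = 23
  Task 4: deadline = 30
Priority order (highest first): [3, 2, 1, 4]
Highest priority task = 3

3


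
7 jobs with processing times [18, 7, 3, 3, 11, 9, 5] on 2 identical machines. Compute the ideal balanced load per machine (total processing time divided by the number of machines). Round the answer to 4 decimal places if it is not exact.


Total processing time = 18 + 7 + 3 + 3 + 11 + 9 + 5 = 56
Number of machines = 2
Ideal balanced load = 56 / 2 = 28.0

28.0


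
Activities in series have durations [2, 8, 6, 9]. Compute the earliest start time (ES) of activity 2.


Activity 2 starts after activities 1 through 1 complete.
Predecessor durations: [2]
ES = 2 = 2

2


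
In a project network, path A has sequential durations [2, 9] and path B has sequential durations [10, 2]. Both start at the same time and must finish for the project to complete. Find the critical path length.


Path A total = 2 + 9 = 11
Path B total = 10 + 2 = 12
Critical path = longest path = max(11, 12) = 12

12


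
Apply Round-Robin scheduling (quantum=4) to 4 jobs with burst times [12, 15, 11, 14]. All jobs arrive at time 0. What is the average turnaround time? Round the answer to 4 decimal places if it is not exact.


Time quantum = 4
Execution trace:
  J1 runs 4 units, time = 4
  J2 runs 4 units, time = 8
  J3 runs 4 units, time = 12
  J4 runs 4 units, time = 16
  J1 runs 4 units, time = 20
  J2 runs 4 units, time = 24
  J3 runs 4 units, time = 28
  J4 runs 4 units, time = 32
  J1 runs 4 units, time = 36
  J2 runs 4 units, time = 40
  J3 runs 3 units, time = 43
  J4 runs 4 units, time = 47
  J2 runs 3 units, time = 50
  J4 runs 2 units, time = 52
Finish times: [36, 50, 43, 52]
Average turnaround = 181/4 = 45.25

45.25


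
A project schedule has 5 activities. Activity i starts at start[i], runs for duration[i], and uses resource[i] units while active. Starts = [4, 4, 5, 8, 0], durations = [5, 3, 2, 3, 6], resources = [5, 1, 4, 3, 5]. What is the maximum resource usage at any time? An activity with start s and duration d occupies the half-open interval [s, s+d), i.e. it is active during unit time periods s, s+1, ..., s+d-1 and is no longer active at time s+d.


Each activity i is active on [start_i, start_i + duration_i).
Compute total resource usage per time slot:
  t=0: active resources = [5], total = 5
  t=1: active resources = [5], total = 5
  t=2: active resources = [5], total = 5
  t=3: active resources = [5], total = 5
  t=4: active resources = [5, 1, 5], total = 11
  t=5: active resources = [5, 1, 4, 5], total = 15
  t=6: active resources = [5, 1, 4], total = 10
  t=7: active resources = [5], total = 5
  t=8: active resources = [5, 3], total = 8
  t=9: active resources = [3], total = 3
  t=10: active resources = [3], total = 3
Peak resource demand = 15

15


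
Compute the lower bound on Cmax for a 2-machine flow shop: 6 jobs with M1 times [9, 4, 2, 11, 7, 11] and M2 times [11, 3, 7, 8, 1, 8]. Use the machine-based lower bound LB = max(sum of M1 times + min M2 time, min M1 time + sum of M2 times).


LB1 = sum(M1 times) + min(M2 times) = 44 + 1 = 45
LB2 = min(M1 times) + sum(M2 times) = 2 + 38 = 40
Lower bound = max(LB1, LB2) = max(45, 40) = 45

45


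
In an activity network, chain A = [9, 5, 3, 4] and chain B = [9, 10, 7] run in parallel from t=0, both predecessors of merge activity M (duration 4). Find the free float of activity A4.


ES(A4) = sum of predecessors on chain A = 17
EF(A4) = ES + duration = 17 + 4 = 21
Successor of A4 is M. ES(M) = max(sum(A), sum(B)) = max(21, 26) = 26
Free float = ES(successor) - EF(current) = 26 - 21 = 5

5


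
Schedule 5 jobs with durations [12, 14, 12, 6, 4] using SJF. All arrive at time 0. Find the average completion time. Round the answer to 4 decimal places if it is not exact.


SJF order (ascending): [4, 6, 12, 12, 14]
Completion times:
  Job 1: burst=4, C=4
  Job 2: burst=6, C=10
  Job 3: burst=12, C=22
  Job 4: burst=12, C=34
  Job 5: burst=14, C=48
Average completion = 118/5 = 23.6

23.6


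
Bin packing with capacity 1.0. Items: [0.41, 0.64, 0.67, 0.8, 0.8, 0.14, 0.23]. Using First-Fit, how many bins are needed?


Place items sequentially using First-Fit:
  Item 0.41 -> new Bin 1
  Item 0.64 -> new Bin 2
  Item 0.67 -> new Bin 3
  Item 0.8 -> new Bin 4
  Item 0.8 -> new Bin 5
  Item 0.14 -> Bin 1 (now 0.55)
  Item 0.23 -> Bin 1 (now 0.78)
Total bins used = 5

5


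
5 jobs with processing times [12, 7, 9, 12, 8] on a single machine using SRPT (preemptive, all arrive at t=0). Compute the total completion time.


Since all jobs arrive at t=0, SRPT equals SPT ordering.
SPT order: [7, 8, 9, 12, 12]
Completion times:
  Job 1: p=7, C=7
  Job 2: p=8, C=15
  Job 3: p=9, C=24
  Job 4: p=12, C=36
  Job 5: p=12, C=48
Total completion time = 7 + 15 + 24 + 36 + 48 = 130

130


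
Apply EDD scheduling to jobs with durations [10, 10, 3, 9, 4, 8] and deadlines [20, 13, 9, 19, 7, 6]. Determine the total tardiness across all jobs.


Sort by due date (EDD order): [(8, 6), (4, 7), (3, 9), (10, 13), (9, 19), (10, 20)]
Compute completion times and tardiness:
  Job 1: p=8, d=6, C=8, tardiness=max(0,8-6)=2
  Job 2: p=4, d=7, C=12, tardiness=max(0,12-7)=5
  Job 3: p=3, d=9, C=15, tardiness=max(0,15-9)=6
  Job 4: p=10, d=13, C=25, tardiness=max(0,25-13)=12
  Job 5: p=9, d=19, C=34, tardiness=max(0,34-19)=15
  Job 6: p=10, d=20, C=44, tardiness=max(0,44-20)=24
Total tardiness = 64

64


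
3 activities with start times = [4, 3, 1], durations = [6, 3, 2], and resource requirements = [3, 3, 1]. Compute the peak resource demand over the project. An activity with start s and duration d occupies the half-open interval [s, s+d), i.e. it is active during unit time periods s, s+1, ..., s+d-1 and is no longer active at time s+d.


Each activity i is active on [start_i, start_i + duration_i).
Compute total resource usage per time slot:
  t=0: active resources = [], total = 0
  t=1: active resources = [1], total = 1
  t=2: active resources = [1], total = 1
  t=3: active resources = [3], total = 3
  t=4: active resources = [3, 3], total = 6
  t=5: active resources = [3, 3], total = 6
  t=6: active resources = [3], total = 3
  t=7: active resources = [3], total = 3
  t=8: active resources = [3], total = 3
  t=9: active resources = [3], total = 3
Peak resource demand = 6

6


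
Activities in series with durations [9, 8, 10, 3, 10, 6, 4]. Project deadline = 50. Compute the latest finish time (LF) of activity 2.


LF(activity 2) = deadline - sum of successor durations
Successors: activities 3 through 7 with durations [10, 3, 10, 6, 4]
Sum of successor durations = 33
LF = 50 - 33 = 17

17


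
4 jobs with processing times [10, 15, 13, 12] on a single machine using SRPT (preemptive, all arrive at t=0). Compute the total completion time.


Since all jobs arrive at t=0, SRPT equals SPT ordering.
SPT order: [10, 12, 13, 15]
Completion times:
  Job 1: p=10, C=10
  Job 2: p=12, C=22
  Job 3: p=13, C=35
  Job 4: p=15, C=50
Total completion time = 10 + 22 + 35 + 50 = 117

117


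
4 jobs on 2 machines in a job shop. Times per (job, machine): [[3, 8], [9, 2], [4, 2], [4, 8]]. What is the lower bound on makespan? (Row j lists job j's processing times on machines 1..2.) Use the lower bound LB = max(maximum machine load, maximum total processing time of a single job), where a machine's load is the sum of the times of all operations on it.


Machine loads:
  Machine 1: 3 + 9 + 4 + 4 = 20
  Machine 2: 8 + 2 + 2 + 8 = 20
Max machine load = 20
Job totals:
  Job 1: 11
  Job 2: 11
  Job 3: 6
  Job 4: 12
Max job total = 12
Lower bound = max(20, 12) = 20

20


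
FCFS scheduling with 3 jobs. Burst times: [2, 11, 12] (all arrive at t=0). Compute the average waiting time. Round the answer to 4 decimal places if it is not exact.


FCFS order (as given): [2, 11, 12]
Waiting times:
  Job 1: wait = 0
  Job 2: wait = 2
  Job 3: wait = 13
Sum of waiting times = 15
Average waiting time = 15/3 = 5.0

5.0


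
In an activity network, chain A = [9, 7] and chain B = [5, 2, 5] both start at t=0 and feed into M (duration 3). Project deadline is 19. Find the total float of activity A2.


Forward pass: ES(A2) = sum of predecessors on chain A = 9
EF = ES + duration = 9 + 7 = 16
Backward pass: LF(M) = deadline = 19; LS(M) = 19 - 3 = 16
LF(A2) = LS(M) - sum(successors on chain A) = 16 - 0 = 16
LS = LF - duration = 16 - 7 = 9
Total float = LS - ES = 9 - 9 = 0

0


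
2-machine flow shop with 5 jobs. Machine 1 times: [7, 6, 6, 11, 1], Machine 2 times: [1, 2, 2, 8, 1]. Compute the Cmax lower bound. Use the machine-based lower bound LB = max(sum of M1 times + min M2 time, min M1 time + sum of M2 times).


LB1 = sum(M1 times) + min(M2 times) = 31 + 1 = 32
LB2 = min(M1 times) + sum(M2 times) = 1 + 14 = 15
Lower bound = max(LB1, LB2) = max(32, 15) = 32

32


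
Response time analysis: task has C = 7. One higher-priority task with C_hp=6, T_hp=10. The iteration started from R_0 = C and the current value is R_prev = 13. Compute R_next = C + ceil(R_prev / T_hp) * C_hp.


R_next = C + ceil(R_prev / T_hp) * C_hp
ceil(13 / 10) = ceil(1.3) = 2
Interference = 2 * 6 = 12
R_next = 7 + 12 = 19

19


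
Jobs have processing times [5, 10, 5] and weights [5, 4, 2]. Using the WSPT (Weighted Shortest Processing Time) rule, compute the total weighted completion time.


Compute p/w ratios and sort ascending (WSPT): [(5, 5), (10, 4), (5, 2)]
Compute weighted completion times:
  Job (p=5,w=5): C=5, w*C=5*5=25
  Job (p=10,w=4): C=15, w*C=4*15=60
  Job (p=5,w=2): C=20, w*C=2*20=40
Total weighted completion time = 125

125


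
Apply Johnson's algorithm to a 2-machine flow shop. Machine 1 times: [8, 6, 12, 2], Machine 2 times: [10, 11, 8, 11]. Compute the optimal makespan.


Apply Johnson's rule:
  Group 1 (a <= b): [(4, 2, 11), (2, 6, 11), (1, 8, 10)]
  Group 2 (a > b): [(3, 12, 8)]
Optimal job order: [4, 2, 1, 3]
Schedule:
  Job 4: M1 done at 2, M2 done at 13
  Job 2: M1 done at 8, M2 done at 24
  Job 1: M1 done at 16, M2 done at 34
  Job 3: M1 done at 28, M2 done at 42
Makespan = 42

42


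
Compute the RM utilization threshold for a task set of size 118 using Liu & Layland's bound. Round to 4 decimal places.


Compute 2^(1/118) = 1.0058914152
Subtract 1: 1.0058914152 - 1 = 0.0058914152
Multiply by n: 118 * 0.0058914152 = 0.6951869936
Round to 4 dp: 0.6952

0.6952


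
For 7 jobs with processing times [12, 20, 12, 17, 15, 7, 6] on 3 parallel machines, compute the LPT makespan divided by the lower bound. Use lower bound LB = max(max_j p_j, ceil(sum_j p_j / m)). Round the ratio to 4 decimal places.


LPT order: [20, 17, 15, 12, 12, 7, 6]
Machine loads after assignment: [33, 29, 27]
LPT makespan = 33
Lower bound = max(max_job, ceil(total/3)) = max(20, 30) = 30
Ratio = 33 / 30 = 1.1

1.1


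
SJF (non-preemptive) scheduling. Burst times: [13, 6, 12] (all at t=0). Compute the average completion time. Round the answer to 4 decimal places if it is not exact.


SJF order (ascending): [6, 12, 13]
Completion times:
  Job 1: burst=6, C=6
  Job 2: burst=12, C=18
  Job 3: burst=13, C=31
Average completion = 55/3 = 18.3333

18.3333


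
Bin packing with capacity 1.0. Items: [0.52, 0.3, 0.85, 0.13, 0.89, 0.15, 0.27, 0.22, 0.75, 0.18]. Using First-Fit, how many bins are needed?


Place items sequentially using First-Fit:
  Item 0.52 -> new Bin 1
  Item 0.3 -> Bin 1 (now 0.82)
  Item 0.85 -> new Bin 2
  Item 0.13 -> Bin 1 (now 0.95)
  Item 0.89 -> new Bin 3
  Item 0.15 -> Bin 2 (now 1.0)
  Item 0.27 -> new Bin 4
  Item 0.22 -> Bin 4 (now 0.49)
  Item 0.75 -> new Bin 5
  Item 0.18 -> Bin 4 (now 0.67)
Total bins used = 5

5


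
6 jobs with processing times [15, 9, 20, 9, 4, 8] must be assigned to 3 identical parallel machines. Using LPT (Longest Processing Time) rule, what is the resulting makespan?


Sort jobs in decreasing order (LPT): [20, 15, 9, 9, 8, 4]
Assign each job to the least loaded machine:
  Machine 1: jobs [20], load = 20
  Machine 2: jobs [15, 8], load = 23
  Machine 3: jobs [9, 9, 4], load = 22
Makespan = max load = 23

23


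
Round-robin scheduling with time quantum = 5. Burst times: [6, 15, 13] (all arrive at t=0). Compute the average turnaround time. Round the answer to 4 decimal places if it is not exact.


Time quantum = 5
Execution trace:
  J1 runs 5 units, time = 5
  J2 runs 5 units, time = 10
  J3 runs 5 units, time = 15
  J1 runs 1 units, time = 16
  J2 runs 5 units, time = 21
  J3 runs 5 units, time = 26
  J2 runs 5 units, time = 31
  J3 runs 3 units, time = 34
Finish times: [16, 31, 34]
Average turnaround = 81/3 = 27.0

27.0


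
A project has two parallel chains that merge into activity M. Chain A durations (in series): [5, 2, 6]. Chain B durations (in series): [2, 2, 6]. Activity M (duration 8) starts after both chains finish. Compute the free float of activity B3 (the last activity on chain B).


ES(B3) = sum of predecessors on chain B = 4
EF(B3) = ES + duration = 4 + 6 = 10
Successor of B3 is M. ES(M) = max(sum(A), sum(B)) = max(13, 10) = 13
Free float = ES(successor) - EF(current) = 13 - 10 = 3

3


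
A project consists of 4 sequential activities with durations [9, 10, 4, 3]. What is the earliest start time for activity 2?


Activity 2 starts after activities 1 through 1 complete.
Predecessor durations: [9]
ES = 9 = 9

9


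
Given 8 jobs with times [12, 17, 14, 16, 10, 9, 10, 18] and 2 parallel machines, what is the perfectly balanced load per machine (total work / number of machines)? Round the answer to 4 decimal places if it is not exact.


Total processing time = 12 + 17 + 14 + 16 + 10 + 9 + 10 + 18 = 106
Number of machines = 2
Ideal balanced load = 106 / 2 = 53.0

53.0


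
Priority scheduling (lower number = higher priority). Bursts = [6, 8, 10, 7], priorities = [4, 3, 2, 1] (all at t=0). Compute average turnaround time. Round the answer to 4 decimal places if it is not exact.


Sort by priority (ascending = highest first):
Order: [(1, 7), (2, 10), (3, 8), (4, 6)]
Completion times:
  Priority 1, burst=7, C=7
  Priority 2, burst=10, C=17
  Priority 3, burst=8, C=25
  Priority 4, burst=6, C=31
Average turnaround = 80/4 = 20.0

20.0


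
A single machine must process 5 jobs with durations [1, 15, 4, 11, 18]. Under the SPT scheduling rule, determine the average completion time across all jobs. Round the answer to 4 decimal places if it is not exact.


Sort jobs by processing time (SPT order): [1, 4, 11, 15, 18]
Compute completion times sequentially:
  Job 1: processing = 1, completes at 1
  Job 2: processing = 4, completes at 5
  Job 3: processing = 11, completes at 16
  Job 4: processing = 15, completes at 31
  Job 5: processing = 18, completes at 49
Sum of completion times = 102
Average completion time = 102/5 = 20.4

20.4


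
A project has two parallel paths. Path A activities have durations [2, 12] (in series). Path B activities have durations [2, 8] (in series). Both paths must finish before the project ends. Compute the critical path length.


Path A total = 2 + 12 = 14
Path B total = 2 + 8 = 10
Critical path = longest path = max(14, 10) = 14

14


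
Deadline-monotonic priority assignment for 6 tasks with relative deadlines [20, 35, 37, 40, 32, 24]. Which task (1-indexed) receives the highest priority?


Sort tasks by relative deadline (ascending):
  Task 1: deadline = 20
  Task 6: deadline = 24
  Task 5: deadline = 32
  Task 2: deadline = 35
  Task 3: deadline = 37
  Task 4: deadline = 40
Priority order (highest first): [1, 6, 5, 2, 3, 4]
Highest priority task = 1

1


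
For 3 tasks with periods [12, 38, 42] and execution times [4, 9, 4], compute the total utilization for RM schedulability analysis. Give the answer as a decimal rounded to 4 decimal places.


Compute individual utilizations (exact fractions):
  Task 1: C/T = 4/12 = 1/3 (approx. 0.3333)
  Task 2: C/T = 9/38 (approx. 0.2368)
  Task 3: C/T = 4/42 = 2/21 (approx. 0.0952)
Total utilization U = 1/3 + 9/38 + 2/21 = 177/266
Rounded to 4 decimal places: U = 0.6654
RM (Liu & Layland) bound for 3 tasks = 0.779763; compare with U = 177/266 (approx. 0.665414)
U <= bound, so schedulable by RM sufficient condition.

0.6654


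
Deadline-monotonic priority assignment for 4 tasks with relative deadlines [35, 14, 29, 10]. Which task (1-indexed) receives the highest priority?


Sort tasks by relative deadline (ascending):
  Task 4: deadline = 10
  Task 2: deadline = 14
  Task 3: deadline = 29
  Task 1: deadline = 35
Priority order (highest first): [4, 2, 3, 1]
Highest priority task = 4

4


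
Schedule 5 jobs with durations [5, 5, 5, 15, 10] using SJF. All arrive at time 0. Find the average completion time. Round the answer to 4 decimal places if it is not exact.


SJF order (ascending): [5, 5, 5, 10, 15]
Completion times:
  Job 1: burst=5, C=5
  Job 2: burst=5, C=10
  Job 3: burst=5, C=15
  Job 4: burst=10, C=25
  Job 5: burst=15, C=40
Average completion = 95/5 = 19.0

19.0


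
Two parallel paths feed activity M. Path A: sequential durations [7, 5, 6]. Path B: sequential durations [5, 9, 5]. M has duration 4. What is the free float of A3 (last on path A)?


ES(A3) = sum of predecessors on chain A = 12
EF(A3) = ES + duration = 12 + 6 = 18
Successor of A3 is M. ES(M) = max(sum(A), sum(B)) = max(18, 19) = 19
Free float = ES(successor) - EF(current) = 19 - 18 = 1

1


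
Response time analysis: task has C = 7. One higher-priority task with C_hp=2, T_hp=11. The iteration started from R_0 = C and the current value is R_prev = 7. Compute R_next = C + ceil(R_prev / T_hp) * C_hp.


R_next = C + ceil(R_prev / T_hp) * C_hp
ceil(7 / 11) = ceil(0.6364) = 1
Interference = 1 * 2 = 2
R_next = 7 + 2 = 9

9


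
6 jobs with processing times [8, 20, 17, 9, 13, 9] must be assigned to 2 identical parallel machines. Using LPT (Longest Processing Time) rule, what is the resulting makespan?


Sort jobs in decreasing order (LPT): [20, 17, 13, 9, 9, 8]
Assign each job to the least loaded machine:
  Machine 1: jobs [20, 9, 9], load = 38
  Machine 2: jobs [17, 13, 8], load = 38
Makespan = max load = 38

38


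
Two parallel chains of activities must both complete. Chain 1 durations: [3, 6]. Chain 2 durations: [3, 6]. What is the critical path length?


Path A total = 3 + 6 = 9
Path B total = 3 + 6 = 9
Critical path = longest path = max(9, 9) = 9

9


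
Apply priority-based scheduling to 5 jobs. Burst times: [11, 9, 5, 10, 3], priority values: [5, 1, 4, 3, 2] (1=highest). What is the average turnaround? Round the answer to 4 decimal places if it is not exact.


Sort by priority (ascending = highest first):
Order: [(1, 9), (2, 3), (3, 10), (4, 5), (5, 11)]
Completion times:
  Priority 1, burst=9, C=9
  Priority 2, burst=3, C=12
  Priority 3, burst=10, C=22
  Priority 4, burst=5, C=27
  Priority 5, burst=11, C=38
Average turnaround = 108/5 = 21.6

21.6


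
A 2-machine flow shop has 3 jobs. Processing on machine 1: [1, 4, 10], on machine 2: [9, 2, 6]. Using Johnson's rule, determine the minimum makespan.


Apply Johnson's rule:
  Group 1 (a <= b): [(1, 1, 9)]
  Group 2 (a > b): [(3, 10, 6), (2, 4, 2)]
Optimal job order: [1, 3, 2]
Schedule:
  Job 1: M1 done at 1, M2 done at 10
  Job 3: M1 done at 11, M2 done at 17
  Job 2: M1 done at 15, M2 done at 19
Makespan = 19

19


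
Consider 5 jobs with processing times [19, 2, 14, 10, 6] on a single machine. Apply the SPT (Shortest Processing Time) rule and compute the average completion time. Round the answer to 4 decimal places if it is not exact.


Sort jobs by processing time (SPT order): [2, 6, 10, 14, 19]
Compute completion times sequentially:
  Job 1: processing = 2, completes at 2
  Job 2: processing = 6, completes at 8
  Job 3: processing = 10, completes at 18
  Job 4: processing = 14, completes at 32
  Job 5: processing = 19, completes at 51
Sum of completion times = 111
Average completion time = 111/5 = 22.2

22.2


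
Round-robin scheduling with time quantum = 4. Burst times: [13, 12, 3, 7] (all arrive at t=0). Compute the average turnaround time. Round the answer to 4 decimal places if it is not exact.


Time quantum = 4
Execution trace:
  J1 runs 4 units, time = 4
  J2 runs 4 units, time = 8
  J3 runs 3 units, time = 11
  J4 runs 4 units, time = 15
  J1 runs 4 units, time = 19
  J2 runs 4 units, time = 23
  J4 runs 3 units, time = 26
  J1 runs 4 units, time = 30
  J2 runs 4 units, time = 34
  J1 runs 1 units, time = 35
Finish times: [35, 34, 11, 26]
Average turnaround = 106/4 = 26.5

26.5


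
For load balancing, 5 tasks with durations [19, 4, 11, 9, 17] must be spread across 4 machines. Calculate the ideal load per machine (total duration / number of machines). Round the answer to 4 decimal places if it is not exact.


Total processing time = 19 + 4 + 11 + 9 + 17 = 60
Number of machines = 4
Ideal balanced load = 60 / 4 = 15.0

15.0


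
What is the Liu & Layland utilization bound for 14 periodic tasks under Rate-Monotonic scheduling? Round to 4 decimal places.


Compute 2^(1/14) = 1.0507566387
Subtract 1: 1.0507566387 - 1 = 0.0507566387
Multiply by n: 14 * 0.0507566387 = 0.7105929418
Round to 4 dp: 0.7106

0.7106


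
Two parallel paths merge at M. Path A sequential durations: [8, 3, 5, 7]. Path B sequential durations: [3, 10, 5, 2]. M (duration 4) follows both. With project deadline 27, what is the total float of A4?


Forward pass: ES(A4) = sum of predecessors on chain A = 16
EF = ES + duration = 16 + 7 = 23
Backward pass: LF(M) = deadline = 27; LS(M) = 27 - 4 = 23
LF(A4) = LS(M) - sum(successors on chain A) = 23 - 0 = 23
LS = LF - duration = 23 - 7 = 16
Total float = LS - ES = 16 - 16 = 0

0


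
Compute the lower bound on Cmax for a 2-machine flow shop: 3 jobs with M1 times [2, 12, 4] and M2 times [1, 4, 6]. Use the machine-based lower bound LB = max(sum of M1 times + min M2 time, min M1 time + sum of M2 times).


LB1 = sum(M1 times) + min(M2 times) = 18 + 1 = 19
LB2 = min(M1 times) + sum(M2 times) = 2 + 11 = 13
Lower bound = max(LB1, LB2) = max(19, 13) = 19

19


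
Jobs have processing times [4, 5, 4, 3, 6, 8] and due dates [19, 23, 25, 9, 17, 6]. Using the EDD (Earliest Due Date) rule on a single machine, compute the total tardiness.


Sort by due date (EDD order): [(8, 6), (3, 9), (6, 17), (4, 19), (5, 23), (4, 25)]
Compute completion times and tardiness:
  Job 1: p=8, d=6, C=8, tardiness=max(0,8-6)=2
  Job 2: p=3, d=9, C=11, tardiness=max(0,11-9)=2
  Job 3: p=6, d=17, C=17, tardiness=max(0,17-17)=0
  Job 4: p=4, d=19, C=21, tardiness=max(0,21-19)=2
  Job 5: p=5, d=23, C=26, tardiness=max(0,26-23)=3
  Job 6: p=4, d=25, C=30, tardiness=max(0,30-25)=5
Total tardiness = 14

14


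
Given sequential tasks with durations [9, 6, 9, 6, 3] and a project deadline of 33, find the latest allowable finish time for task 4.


LF(activity 4) = deadline - sum of successor durations
Successors: activities 5 through 5 with durations [3]
Sum of successor durations = 3
LF = 33 - 3 = 30

30


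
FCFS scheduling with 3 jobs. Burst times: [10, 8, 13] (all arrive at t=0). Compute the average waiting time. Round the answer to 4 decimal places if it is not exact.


FCFS order (as given): [10, 8, 13]
Waiting times:
  Job 1: wait = 0
  Job 2: wait = 10
  Job 3: wait = 18
Sum of waiting times = 28
Average waiting time = 28/3 = 9.3333

9.3333


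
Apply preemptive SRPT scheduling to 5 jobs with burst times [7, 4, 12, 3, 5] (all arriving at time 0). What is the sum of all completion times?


Since all jobs arrive at t=0, SRPT equals SPT ordering.
SPT order: [3, 4, 5, 7, 12]
Completion times:
  Job 1: p=3, C=3
  Job 2: p=4, C=7
  Job 3: p=5, C=12
  Job 4: p=7, C=19
  Job 5: p=12, C=31
Total completion time = 3 + 7 + 12 + 19 + 31 = 72

72


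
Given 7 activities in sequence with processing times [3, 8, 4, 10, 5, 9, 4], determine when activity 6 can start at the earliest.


Activity 6 starts after activities 1 through 5 complete.
Predecessor durations: [3, 8, 4, 10, 5]
ES = 3 + 8 + 4 + 10 + 5 = 30

30


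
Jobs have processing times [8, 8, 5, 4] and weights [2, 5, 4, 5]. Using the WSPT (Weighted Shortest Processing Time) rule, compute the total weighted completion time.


Compute p/w ratios and sort ascending (WSPT): [(4, 5), (5, 4), (8, 5), (8, 2)]
Compute weighted completion times:
  Job (p=4,w=5): C=4, w*C=5*4=20
  Job (p=5,w=4): C=9, w*C=4*9=36
  Job (p=8,w=5): C=17, w*C=5*17=85
  Job (p=8,w=2): C=25, w*C=2*25=50
Total weighted completion time = 191

191


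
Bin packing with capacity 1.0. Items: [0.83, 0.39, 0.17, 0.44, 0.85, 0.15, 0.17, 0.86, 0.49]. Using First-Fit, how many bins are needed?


Place items sequentially using First-Fit:
  Item 0.83 -> new Bin 1
  Item 0.39 -> new Bin 2
  Item 0.17 -> Bin 1 (now 1.0)
  Item 0.44 -> Bin 2 (now 0.83)
  Item 0.85 -> new Bin 3
  Item 0.15 -> Bin 2 (now 0.98)
  Item 0.17 -> new Bin 4
  Item 0.86 -> new Bin 5
  Item 0.49 -> Bin 4 (now 0.66)
Total bins used = 5

5


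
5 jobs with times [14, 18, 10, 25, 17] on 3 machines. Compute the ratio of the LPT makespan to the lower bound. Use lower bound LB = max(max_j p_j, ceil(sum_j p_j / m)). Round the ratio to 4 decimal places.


LPT order: [25, 18, 17, 14, 10]
Machine loads after assignment: [25, 28, 31]
LPT makespan = 31
Lower bound = max(max_job, ceil(total/3)) = max(25, 28) = 28
Ratio = 31 / 28 = 1.1071

1.1071


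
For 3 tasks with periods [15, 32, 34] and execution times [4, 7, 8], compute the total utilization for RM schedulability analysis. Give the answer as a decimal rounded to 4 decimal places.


Compute individual utilizations (exact fractions):
  Task 1: C/T = 4/15 (approx. 0.2667)
  Task 2: C/T = 7/32 (approx. 0.2188)
  Task 3: C/T = 8/34 = 4/17 (approx. 0.2353)
Total utilization U = 4/15 + 7/32 + 4/17 = 5881/8160
Rounded to 4 decimal places: U = 0.7207
RM (Liu & Layland) bound for 3 tasks = 0.779763; compare with U = 5881/8160 (approx. 0.720711)
U <= bound, so schedulable by RM sufficient condition.

0.7207


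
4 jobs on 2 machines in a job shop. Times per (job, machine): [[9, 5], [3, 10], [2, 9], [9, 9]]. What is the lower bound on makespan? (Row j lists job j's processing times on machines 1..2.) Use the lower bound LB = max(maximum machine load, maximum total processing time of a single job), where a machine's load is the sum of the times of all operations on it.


Machine loads:
  Machine 1: 9 + 3 + 2 + 9 = 23
  Machine 2: 5 + 10 + 9 + 9 = 33
Max machine load = 33
Job totals:
  Job 1: 14
  Job 2: 13
  Job 3: 11
  Job 4: 18
Max job total = 18
Lower bound = max(33, 18) = 33

33


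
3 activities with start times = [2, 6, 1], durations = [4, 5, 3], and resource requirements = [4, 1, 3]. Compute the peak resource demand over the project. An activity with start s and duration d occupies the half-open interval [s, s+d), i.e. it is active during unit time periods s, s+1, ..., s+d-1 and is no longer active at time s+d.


Each activity i is active on [start_i, start_i + duration_i).
Compute total resource usage per time slot:
  t=0: active resources = [], total = 0
  t=1: active resources = [3], total = 3
  t=2: active resources = [4, 3], total = 7
  t=3: active resources = [4, 3], total = 7
  t=4: active resources = [4], total = 4
  t=5: active resources = [4], total = 4
  t=6: active resources = [1], total = 1
  t=7: active resources = [1], total = 1
  t=8: active resources = [1], total = 1
  t=9: active resources = [1], total = 1
  t=10: active resources = [1], total = 1
Peak resource demand = 7

7


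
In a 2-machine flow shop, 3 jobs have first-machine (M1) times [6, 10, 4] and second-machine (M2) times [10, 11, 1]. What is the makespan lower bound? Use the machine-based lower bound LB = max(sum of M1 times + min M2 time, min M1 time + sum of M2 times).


LB1 = sum(M1 times) + min(M2 times) = 20 + 1 = 21
LB2 = min(M1 times) + sum(M2 times) = 4 + 22 = 26
Lower bound = max(LB1, LB2) = max(21, 26) = 26

26


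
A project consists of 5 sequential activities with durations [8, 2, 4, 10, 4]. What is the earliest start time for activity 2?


Activity 2 starts after activities 1 through 1 complete.
Predecessor durations: [8]
ES = 8 = 8

8


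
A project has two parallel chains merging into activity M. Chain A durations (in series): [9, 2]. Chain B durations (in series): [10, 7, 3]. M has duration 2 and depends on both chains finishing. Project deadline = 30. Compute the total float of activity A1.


Forward pass: ES(A1) = sum of predecessors on chain A = 0
EF = ES + duration = 0 + 9 = 9
Backward pass: LF(M) = deadline = 30; LS(M) = 30 - 2 = 28
LF(A1) = LS(M) - sum(successors on chain A) = 28 - 2 = 26
LS = LF - duration = 26 - 9 = 17
Total float = LS - ES = 17 - 0 = 17

17


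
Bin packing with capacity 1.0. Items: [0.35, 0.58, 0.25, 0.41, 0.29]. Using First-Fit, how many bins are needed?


Place items sequentially using First-Fit:
  Item 0.35 -> new Bin 1
  Item 0.58 -> Bin 1 (now 0.93)
  Item 0.25 -> new Bin 2
  Item 0.41 -> Bin 2 (now 0.66)
  Item 0.29 -> Bin 2 (now 0.95)
Total bins used = 2

2


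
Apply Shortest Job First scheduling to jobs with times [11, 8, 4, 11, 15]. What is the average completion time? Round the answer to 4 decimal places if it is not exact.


SJF order (ascending): [4, 8, 11, 11, 15]
Completion times:
  Job 1: burst=4, C=4
  Job 2: burst=8, C=12
  Job 3: burst=11, C=23
  Job 4: burst=11, C=34
  Job 5: burst=15, C=49
Average completion = 122/5 = 24.4

24.4


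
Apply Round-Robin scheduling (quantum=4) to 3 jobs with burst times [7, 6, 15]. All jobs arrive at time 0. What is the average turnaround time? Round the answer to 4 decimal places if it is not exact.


Time quantum = 4
Execution trace:
  J1 runs 4 units, time = 4
  J2 runs 4 units, time = 8
  J3 runs 4 units, time = 12
  J1 runs 3 units, time = 15
  J2 runs 2 units, time = 17
  J3 runs 4 units, time = 21
  J3 runs 4 units, time = 25
  J3 runs 3 units, time = 28
Finish times: [15, 17, 28]
Average turnaround = 60/3 = 20.0

20.0


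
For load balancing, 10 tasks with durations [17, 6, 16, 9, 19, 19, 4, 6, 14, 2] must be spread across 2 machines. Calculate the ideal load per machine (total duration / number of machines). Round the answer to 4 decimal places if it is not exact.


Total processing time = 17 + 6 + 16 + 9 + 19 + 19 + 4 + 6 + 14 + 2 = 112
Number of machines = 2
Ideal balanced load = 112 / 2 = 56.0

56.0


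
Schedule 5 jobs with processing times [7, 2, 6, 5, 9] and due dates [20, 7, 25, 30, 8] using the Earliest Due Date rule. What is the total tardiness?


Sort by due date (EDD order): [(2, 7), (9, 8), (7, 20), (6, 25), (5, 30)]
Compute completion times and tardiness:
  Job 1: p=2, d=7, C=2, tardiness=max(0,2-7)=0
  Job 2: p=9, d=8, C=11, tardiness=max(0,11-8)=3
  Job 3: p=7, d=20, C=18, tardiness=max(0,18-20)=0
  Job 4: p=6, d=25, C=24, tardiness=max(0,24-25)=0
  Job 5: p=5, d=30, C=29, tardiness=max(0,29-30)=0
Total tardiness = 3

3


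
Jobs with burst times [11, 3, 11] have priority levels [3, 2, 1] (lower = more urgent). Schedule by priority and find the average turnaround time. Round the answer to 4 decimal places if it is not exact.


Sort by priority (ascending = highest first):
Order: [(1, 11), (2, 3), (3, 11)]
Completion times:
  Priority 1, burst=11, C=11
  Priority 2, burst=3, C=14
  Priority 3, burst=11, C=25
Average turnaround = 50/3 = 16.6667

16.6667


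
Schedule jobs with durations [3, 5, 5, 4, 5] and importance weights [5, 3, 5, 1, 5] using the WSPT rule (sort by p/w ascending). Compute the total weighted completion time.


Compute p/w ratios and sort ascending (WSPT): [(3, 5), (5, 5), (5, 5), (5, 3), (4, 1)]
Compute weighted completion times:
  Job (p=3,w=5): C=3, w*C=5*3=15
  Job (p=5,w=5): C=8, w*C=5*8=40
  Job (p=5,w=5): C=13, w*C=5*13=65
  Job (p=5,w=3): C=18, w*C=3*18=54
  Job (p=4,w=1): C=22, w*C=1*22=22
Total weighted completion time = 196

196


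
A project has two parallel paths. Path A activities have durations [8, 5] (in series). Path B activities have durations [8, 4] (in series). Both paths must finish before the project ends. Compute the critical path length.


Path A total = 8 + 5 = 13
Path B total = 8 + 4 = 12
Critical path = longest path = max(13, 12) = 13

13


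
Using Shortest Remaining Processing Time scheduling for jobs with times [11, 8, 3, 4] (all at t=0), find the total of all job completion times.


Since all jobs arrive at t=0, SRPT equals SPT ordering.
SPT order: [3, 4, 8, 11]
Completion times:
  Job 1: p=3, C=3
  Job 2: p=4, C=7
  Job 3: p=8, C=15
  Job 4: p=11, C=26
Total completion time = 3 + 7 + 15 + 26 = 51

51


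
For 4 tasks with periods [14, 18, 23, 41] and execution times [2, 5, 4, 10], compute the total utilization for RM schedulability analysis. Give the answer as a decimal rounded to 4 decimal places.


Compute individual utilizations (exact fractions):
  Task 1: C/T = 2/14 = 1/7 (approx. 0.1429)
  Task 2: C/T = 5/18 (approx. 0.2778)
  Task 3: C/T = 4/23 (approx. 0.1739)
  Task 4: C/T = 10/41 (approx. 0.2439)
Total utilization U = 1/7 + 5/18 + 4/23 + 10/41 = 99623/118818
Rounded to 4 decimal places: U = 0.8385
RM (Liu & Layland) bound for 4 tasks = 0.756828; compare with U = 99623/118818 (approx. 0.838450)
bound < U <= 1, so the RM sufficient condition is not met (inconclusive; an exact test such as response-time analysis is needed).

0.8385


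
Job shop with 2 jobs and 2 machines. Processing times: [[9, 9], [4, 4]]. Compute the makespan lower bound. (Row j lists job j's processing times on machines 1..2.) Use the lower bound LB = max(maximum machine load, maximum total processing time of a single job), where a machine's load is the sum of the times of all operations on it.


Machine loads:
  Machine 1: 9 + 4 = 13
  Machine 2: 9 + 4 = 13
Max machine load = 13
Job totals:
  Job 1: 18
  Job 2: 8
Max job total = 18
Lower bound = max(13, 18) = 18

18
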